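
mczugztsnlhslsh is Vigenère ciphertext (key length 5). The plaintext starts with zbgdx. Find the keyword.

Subtract each crib letter from the matching ciphertext letter (mod 26):
m(12)−z(25)=-13≡13 → n
c(2)−b(1)=1 → b
z(25)−g(6)=19 → t
u(20)−d(3)=17 → r
g(6)−x(23)=-17≡9 → j

nbtrj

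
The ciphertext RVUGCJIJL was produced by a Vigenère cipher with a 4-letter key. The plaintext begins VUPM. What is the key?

Subtract each crib letter from the matching ciphertext letter (mod 26):
R(17)−V(21)=-4≡22 → W
V(21)−U(20)=1 → B
U(20)−P(15)=5 → F
G(6)−M(12)=-6≡20 → U

WBFU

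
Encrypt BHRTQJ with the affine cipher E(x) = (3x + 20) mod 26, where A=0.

B(1): 3·1+20=23 → X
H(7): 3·7+20=41≡15 → P
R(17): 3·17+20=71≡19 → T
T(19): 3·19+20=77≡25 → Z
Q(16): 3·16+20=68≡16 → Q
J(9): 3·9+20=47≡21 → V

XPTZQV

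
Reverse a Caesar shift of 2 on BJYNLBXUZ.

ZHWLJZVSX

B(1): 1−2=-1≡25 → Z
J(9): 9−2=7 → H
Y(24): 24−2=22 → W
N(13): 13−2=11 → L
L(11): 11−2=9 → J
B(1): 1−2=-1≡25 → Z
X(23): 23−2=21 → V
U(20): 20−2=18 → S
Z(25): 25−2=23 → X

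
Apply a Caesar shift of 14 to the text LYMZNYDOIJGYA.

ZMANBMRCWXUMO

L(11): 11+14=25 → Z
Y(24): 24+14=38≡12 → M
M(12): 12+14=26≡0 → A
Z(25): 25+14=39≡13 → N
N(13): 13+14=27≡1 → B
Y(24): 24+14=38≡12 → M
D(3): 3+14=17 → R
O(14): 14+14=28≡2 → C
I(8): 8+14=22 → W
J(9): 9+14=23 → X
G(6): 6+14=20 → U
Y(24): 24+14=38≡12 → M
A(0): 0+14=14 → O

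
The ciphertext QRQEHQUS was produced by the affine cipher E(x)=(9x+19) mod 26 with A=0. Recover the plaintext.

RURHQRDX

The inverse of 9 mod 26 is 3, since 9·3=27≡1. Apply D(y)=3·(y−19) mod 26:
Q(16): 3·(16−19)=-9≡17 → R
R(17): 3·(17−19)=-6≡20 → U
Q(16): 3·(16−19)=-9≡17 → R
E(4): 3·(4−19)=-45≡7 → H
H(7): 3·(7−19)=-36≡16 → Q
Q(16): 3·(16−19)=-9≡17 → R
U(20): 3·(20−19)=3 → D
S(18): 3·(18−19)=-3≡23 → X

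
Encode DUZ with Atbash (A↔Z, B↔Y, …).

WFA

D(3) → W(22)
U(20) → F(5)
Z(25) → A(0)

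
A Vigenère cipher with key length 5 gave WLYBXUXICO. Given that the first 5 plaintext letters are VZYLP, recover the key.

Subtract each crib letter from the matching ciphertext letter (mod 26):
W(22)−V(21)=1 → B
L(11)−Z(25)=-14≡12 → M
Y(24)−Y(24)=0 → A
B(1)−L(11)=-10≡16 → Q
X(23)−P(15)=8 → I

BMAQI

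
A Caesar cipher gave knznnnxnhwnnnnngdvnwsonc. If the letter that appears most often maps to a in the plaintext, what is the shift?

The most frequent ciphertext letter is n (appears 12 times).
n is position 13; a is position 0.
Shift = 13.

13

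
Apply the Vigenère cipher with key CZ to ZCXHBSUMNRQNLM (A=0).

Repeat the key across the message: CZCZCZCZCZCZCZ
Z(25)+C(2): 27≡1 → B
C(2)+Z(25): 27≡1 → B
X(23)+C(2): 25 → Z
H(7)+Z(25): 32≡6 → G
B(1)+C(2): 3 → D
S(18)+Z(25): 43≡17 → R
U(20)+C(2): 22 → W
M(12)+Z(25): 37≡11 → L
N(13)+C(2): 15 → P
R(17)+Z(25): 42≡16 → Q
Q(16)+C(2): 18 → S
N(13)+Z(25): 38≡12 → M
L(11)+C(2): 13 → N
M(12)+Z(25): 37≡11 → L

BBZGDRWLPQSMNL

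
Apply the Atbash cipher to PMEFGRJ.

KNVUTIQ

P(15) → K(10)
M(12) → N(13)
E(4) → V(21)
F(5) → U(20)
G(6) → T(19)
R(17) → I(8)
J(9) → Q(16)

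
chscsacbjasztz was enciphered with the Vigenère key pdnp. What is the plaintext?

nefndxpmuxfkew

Repeat the key across the ciphertext: pdnppdnppdnppd
c(2)−p(15): -13≡13 → n
h(7)−d(3): 4 → e
s(18)−n(13): 5 → f
c(2)−p(15): -13≡13 → n
s(18)−p(15): 3 → d
a(0)−d(3): -3≡23 → x
c(2)−n(13): -11≡15 → p
b(1)−p(15): -14≡12 → m
j(9)−p(15): -6≡20 → u
a(0)−d(3): -3≡23 → x
s(18)−n(13): 5 → f
z(25)−p(15): 10 → k
t(19)−p(15): 4 → e
z(25)−d(3): 22 → w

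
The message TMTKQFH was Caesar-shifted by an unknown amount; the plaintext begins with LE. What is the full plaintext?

From the crib: T(19)−L(11)=8, so the shift is 8.
Subtract 8 from each ciphertext letter:
T(19): 19−8=11 → L
M(12): 12−8=4 → E
T(19): 19−8=11 → L
K(10): 10−8=2 → C
Q(16): 16−8=8 → I
F(5): 5−8=-3≡23 → X
H(7): 7−8=-1≡25 → Z

LELCIXZ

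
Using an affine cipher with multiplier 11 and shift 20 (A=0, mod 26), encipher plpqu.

p(15): 11·15+20=185≡3 → d
l(11): 11·11+20=141≡11 → l
p(15): 11·15+20=185≡3 → d
q(16): 11·16+20=196≡14 → o
u(20): 11·20+20=240≡6 → g

dldog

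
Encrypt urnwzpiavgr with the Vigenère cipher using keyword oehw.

Repeat the key across the message: oehwoehwoeh
u(20)+o(14): 34≡8 → i
r(17)+e(4): 21 → v
n(13)+h(7): 20 → u
w(22)+w(22): 44≡18 → s
z(25)+o(14): 39≡13 → n
p(15)+e(4): 19 → t
i(8)+h(7): 15 → p
a(0)+w(22): 22 → w
v(21)+o(14): 35≡9 → j
g(6)+e(4): 10 → k
r(17)+h(7): 24 → y

ivusntpwjky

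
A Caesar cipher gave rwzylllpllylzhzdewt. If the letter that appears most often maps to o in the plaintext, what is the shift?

23

The most frequent ciphertext letter is l (appears 6 times).
l is position 11; o is position 14.
Shift = -3≡23.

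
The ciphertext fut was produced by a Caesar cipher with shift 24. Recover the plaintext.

f(5): 5−24=-19≡7 → h
u(20): 20−24=-4≡22 → w
t(19): 19−24=-5≡21 → v

hwv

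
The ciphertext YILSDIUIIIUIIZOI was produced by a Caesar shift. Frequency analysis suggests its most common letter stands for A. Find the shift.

8

The most frequent ciphertext letter is I (appears 8 times).
I is position 8; A is position 0.
Shift = 8.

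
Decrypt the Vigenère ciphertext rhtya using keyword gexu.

ldweu

Repeat the key across the ciphertext: gexug
r(17)−g(6): 11 → l
h(7)−e(4): 3 → d
t(19)−x(23): -4≡22 → w
y(24)−u(20): 4 → e
a(0)−g(6): -6≡20 → u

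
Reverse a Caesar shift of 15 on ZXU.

Z(25): 25−15=10 → K
X(23): 23−15=8 → I
U(20): 20−15=5 → F

KIF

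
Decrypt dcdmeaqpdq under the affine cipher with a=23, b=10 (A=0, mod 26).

lulicmyhly

The inverse of 23 mod 26 is 17, since 23·17=391≡1. Apply D(y)=17·(y−10) mod 26:
d(3): 17·(3−10)=-119≡11 → l
c(2): 17·(2−10)=-136≡20 → u
d(3): 17·(3−10)=-119≡11 → l
m(12): 17·(12−10)=34≡8 → i
e(4): 17·(4−10)=-102≡2 → c
a(0): 17·(0−10)=-170≡12 → m
q(16): 17·(16−10)=102≡24 → y
p(15): 17·(15−10)=85≡7 → h
d(3): 17·(3−10)=-119≡11 → l
q(16): 17·(16−10)=102≡24 → y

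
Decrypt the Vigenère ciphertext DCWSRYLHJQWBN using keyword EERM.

Repeat the key across the ciphertext: EERMEERMEERME
D(3)−E(4): -1≡25 → Z
C(2)−E(4): -2≡24 → Y
W(22)−R(17): 5 → F
S(18)−M(12): 6 → G
R(17)−E(4): 13 → N
Y(24)−E(4): 20 → U
L(11)−R(17): -6≡20 → U
H(7)−M(12): -5≡21 → V
J(9)−E(4): 5 → F
Q(16)−E(4): 12 → M
W(22)−R(17): 5 → F
B(1)−M(12): -11≡15 → P
N(13)−E(4): 9 → J

ZYFGNUUVFMFPJ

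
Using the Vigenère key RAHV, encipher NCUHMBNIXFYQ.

ECBCDBUDOFFL

Repeat the key across the message: RAHVRAHVRAHV
N(13)+R(17): 30≡4 → E
C(2)+A(0): 2 → C
U(20)+H(7): 27≡1 → B
H(7)+V(21): 28≡2 → C
M(12)+R(17): 29≡3 → D
B(1)+A(0): 1 → B
N(13)+H(7): 20 → U
I(8)+V(21): 29≡3 → D
X(23)+R(17): 40≡14 → O
F(5)+A(0): 5 → F
Y(24)+H(7): 31≡5 → F
Q(16)+V(21): 37≡11 → L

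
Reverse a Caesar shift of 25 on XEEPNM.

YFFQON

X(23): 23−25=-2≡24 → Y
E(4): 4−25=-21≡5 → F
E(4): 4−25=-21≡5 → F
P(15): 15−25=-10≡16 → Q
N(13): 13−25=-12≡14 → O
M(12): 12−25=-13≡13 → N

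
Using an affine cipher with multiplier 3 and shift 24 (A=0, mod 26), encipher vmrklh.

jixcft

v(21): 3·21+24=87≡9 → j
m(12): 3·12+24=60≡8 → i
r(17): 3·17+24=75≡23 → x
k(10): 3·10+24=54≡2 → c
l(11): 3·11+24=57≡5 → f
h(7): 3·7+24=45≡19 → t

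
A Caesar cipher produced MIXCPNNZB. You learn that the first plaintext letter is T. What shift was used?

From the crib: M(12)−T(19)=-7≡19, so the shift is 19.

19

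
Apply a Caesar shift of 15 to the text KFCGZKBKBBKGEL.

ZURVOZQZQQZVTA

K(10): 10+15=25 → Z
F(5): 5+15=20 → U
C(2): 2+15=17 → R
G(6): 6+15=21 → V
Z(25): 25+15=40≡14 → O
K(10): 10+15=25 → Z
B(1): 1+15=16 → Q
K(10): 10+15=25 → Z
B(1): 1+15=16 → Q
B(1): 1+15=16 → Q
K(10): 10+15=25 → Z
G(6): 6+15=21 → V
E(4): 4+15=19 → T
L(11): 11+15=26≡0 → A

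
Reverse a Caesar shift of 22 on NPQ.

RTU

N(13): 13−22=-9≡17 → R
P(15): 15−22=-7≡19 → T
Q(16): 16−22=-6≡20 → U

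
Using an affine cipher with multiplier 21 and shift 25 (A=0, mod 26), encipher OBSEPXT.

O(14): 21·14+25=319≡7 → H
B(1): 21·1+25=46≡20 → U
S(18): 21·18+25=403≡13 → N
E(4): 21·4+25=109≡5 → F
P(15): 21·15+25=340≡2 → C
X(23): 21·23+25=508≡14 → O
T(19): 21·19+25=424≡8 → I

HUNFCOI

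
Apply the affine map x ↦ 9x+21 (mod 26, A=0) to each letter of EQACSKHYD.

E(4): 9·4+21=57≡5 → F
Q(16): 9·16+21=165≡9 → J
A(0): 9·0+21=21 → V
C(2): 9·2+21=39≡13 → N
S(18): 9·18+21=183≡1 → B
K(10): 9·10+21=111≡7 → H
H(7): 9·7+21=84≡6 → G
Y(24): 9·24+21=237≡3 → D
D(3): 9·3+21=48≡22 → W

FJVNBHGDW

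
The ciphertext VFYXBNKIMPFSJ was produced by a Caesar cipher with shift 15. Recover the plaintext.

V(21): 21−15=6 → G
F(5): 5−15=-10≡16 → Q
Y(24): 24−15=9 → J
X(23): 23−15=8 → I
B(1): 1−15=-14≡12 → M
N(13): 13−15=-2≡24 → Y
K(10): 10−15=-5≡21 → V
I(8): 8−15=-7≡19 → T
M(12): 12−15=-3≡23 → X
P(15): 15−15=0 → A
F(5): 5−15=-10≡16 → Q
S(18): 18−15=3 → D
J(9): 9−15=-6≡20 → U

GQJIMYVTXAQDU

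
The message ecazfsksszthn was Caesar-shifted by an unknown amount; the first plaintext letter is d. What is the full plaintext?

From the crib: e(4)−d(3)=1, so the shift is 1.
Subtract 1 from each ciphertext letter:
e(4): 4−1=3 → d
c(2): 2−1=1 → b
a(0): 0−1=-1≡25 → z
z(25): 25−1=24 → y
f(5): 5−1=4 → e
s(18): 18−1=17 → r
k(10): 10−1=9 → j
s(18): 18−1=17 → r
s(18): 18−1=17 → r
z(25): 25−1=24 → y
t(19): 19−1=18 → s
h(7): 7−1=6 → g
n(13): 13−1=12 → m

dbzyerjrrysgm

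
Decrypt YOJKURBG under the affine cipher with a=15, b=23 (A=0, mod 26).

HPGNFKCL

The inverse of 15 mod 26 is 7, since 15·7=105≡1. Apply D(y)=7·(y−23) mod 26:
Y(24): 7·(24−23)=7 → H
O(14): 7·(14−23)=-63≡15 → P
J(9): 7·(9−23)=-98≡6 → G
K(10): 7·(10−23)=-91≡13 → N
U(20): 7·(20−23)=-21≡5 → F
R(17): 7·(17−23)=-42≡10 → K
B(1): 7·(1−23)=-154≡2 → C
G(6): 7·(6−23)=-119≡11 → L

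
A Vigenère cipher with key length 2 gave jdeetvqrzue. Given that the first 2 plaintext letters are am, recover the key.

Subtract each crib letter from the matching ciphertext letter (mod 26):
j(9)−a(0)=9 → j
d(3)−m(12)=-9≡17 → r

jr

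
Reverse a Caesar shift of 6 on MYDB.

M(12): 12−6=6 → G
Y(24): 24−6=18 → S
D(3): 3−6=-3≡23 → X
B(1): 1−6=-5≡21 → V

GSXV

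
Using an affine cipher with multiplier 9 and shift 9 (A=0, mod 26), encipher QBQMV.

Q(16): 9·16+9=153≡23 → X
B(1): 9·1+9=18 → S
Q(16): 9·16+9=153≡23 → X
M(12): 9·12+9=117≡13 → N
V(21): 9·21+9=198≡16 → Q

XSXNQ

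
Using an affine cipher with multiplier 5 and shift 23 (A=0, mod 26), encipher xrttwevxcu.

x(23): 5·23+23=138≡8 → i
r(17): 5·17+23=108≡4 → e
t(19): 5·19+23=118≡14 → o
t(19): 5·19+23=118≡14 → o
w(22): 5·22+23=133≡3 → d
e(4): 5·4+23=43≡17 → r
v(21): 5·21+23=128≡24 → y
x(23): 5·23+23=138≡8 → i
c(2): 5·2+23=33≡7 → h
u(20): 5·20+23=123≡19 → t

ieoodryiht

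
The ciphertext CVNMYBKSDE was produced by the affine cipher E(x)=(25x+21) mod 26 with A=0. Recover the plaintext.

The inverse of 25 mod 26 is 25, since 25·25=625≡1. Apply D(y)=25·(y−21) mod 26:
C(2): 25·(2−21)=-475≡19 → T
V(21): 25·(21−21)=0 → A
N(13): 25·(13−21)=-200≡8 → I
M(12): 25·(12−21)=-225≡9 → J
Y(24): 25·(24−21)=75≡23 → X
B(1): 25·(1−21)=-500≡20 → U
K(10): 25·(10−21)=-275≡11 → L
S(18): 25·(18−21)=-75≡3 → D
D(3): 25·(3−21)=-450≡18 → S
E(4): 25·(4−21)=-425≡17 → R

TAIJXULDSR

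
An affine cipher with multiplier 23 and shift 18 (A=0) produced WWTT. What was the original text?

QQRR

The inverse of 23 mod 26 is 17, since 23·17=391≡1. Apply D(y)=17·(y−18) mod 26:
W(22): 17·(22−18)=68≡16 → Q
W(22): 17·(22−18)=68≡16 → Q
T(19): 17·(19−18)=17 → R
T(19): 17·(19−18)=17 → R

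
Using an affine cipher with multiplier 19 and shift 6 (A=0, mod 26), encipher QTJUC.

YDVWS

Q(16): 19·16+6=310≡24 → Y
T(19): 19·19+6=367≡3 → D
J(9): 19·9+6=177≡21 → V
U(20): 19·20+6=386≡22 → W
C(2): 19·2+6=44≡18 → S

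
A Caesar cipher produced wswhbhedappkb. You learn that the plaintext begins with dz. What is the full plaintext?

dzdoiolkhwwri

From the crib: w(22)−d(3)=19, so the shift is 19.
Subtract 19 from each ciphertext letter:
w(22): 22−19=3 → d
s(18): 18−19=-1≡25 → z
w(22): 22−19=3 → d
h(7): 7−19=-12≡14 → o
b(1): 1−19=-18≡8 → i
h(7): 7−19=-12≡14 → o
e(4): 4−19=-15≡11 → l
d(3): 3−19=-16≡10 → k
a(0): 0−19=-19≡7 → h
p(15): 15−19=-4≡22 → w
p(15): 15−19=-4≡22 → w
k(10): 10−19=-9≡17 → r
b(1): 1−19=-18≡8 → i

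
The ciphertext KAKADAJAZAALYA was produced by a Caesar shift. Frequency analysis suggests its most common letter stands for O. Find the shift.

12

The most frequent ciphertext letter is A (appears 7 times).
A is position 0; O is position 14.
Shift = -14≡12.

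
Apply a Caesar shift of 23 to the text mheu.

m(12): 12+23=35≡9 → j
h(7): 7+23=30≡4 → e
e(4): 4+23=27≡1 → b
u(20): 20+23=43≡17 → r

jebr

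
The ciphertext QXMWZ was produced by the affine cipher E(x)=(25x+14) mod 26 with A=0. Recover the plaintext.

The inverse of 25 mod 26 is 25, since 25·25=625≡1. Apply D(y)=25·(y−14) mod 26:
Q(16): 25·(16−14)=50≡24 → Y
X(23): 25·(23−14)=225≡17 → R
M(12): 25·(12−14)=-50≡2 → C
W(22): 25·(22−14)=200≡18 → S
Z(25): 25·(25−14)=275≡15 → P

YRCSP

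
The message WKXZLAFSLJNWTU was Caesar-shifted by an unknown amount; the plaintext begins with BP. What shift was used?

From the crib: W(22)−B(1)=21, so the shift is 21.

21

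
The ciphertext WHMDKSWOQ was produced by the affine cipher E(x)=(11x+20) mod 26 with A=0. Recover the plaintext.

The inverse of 11 mod 26 is 19, since 11·19=209≡1. Apply D(y)=19·(y−20) mod 26:
W(22): 19·(22−20)=38≡12 → M
H(7): 19·(7−20)=-247≡13 → N
M(12): 19·(12−20)=-152≡4 → E
D(3): 19·(3−20)=-323≡15 → P
K(10): 19·(10−20)=-190≡18 → S
S(18): 19·(18−20)=-38≡14 → O
W(22): 19·(22−20)=38≡12 → M
O(14): 19·(14−20)=-114≡16 → Q
Q(16): 19·(16−20)=-76≡2 → C

MNEPSOMQC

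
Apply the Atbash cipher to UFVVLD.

FUEEOW

U(20) → F(5)
F(5) → U(20)
V(21) → E(4)
V(21) → E(4)
L(11) → O(14)
D(3) → W(22)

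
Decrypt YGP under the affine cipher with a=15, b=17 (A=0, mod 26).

XBM

The inverse of 15 mod 26 is 7, since 15·7=105≡1. Apply D(y)=7·(y−17) mod 26:
Y(24): 7·(24−17)=49≡23 → X
G(6): 7·(6−17)=-77≡1 → B
P(15): 7·(15−17)=-14≡12 → M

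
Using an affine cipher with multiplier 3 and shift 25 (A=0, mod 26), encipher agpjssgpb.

a(0): 3·0+25=25 → z
g(6): 3·6+25=43≡17 → r
p(15): 3·15+25=70≡18 → s
j(9): 3·9+25=52≡0 → a
s(18): 3·18+25=79≡1 → b
s(18): 3·18+25=79≡1 → b
g(6): 3·6+25=43≡17 → r
p(15): 3·15+25=70≡18 → s
b(1): 3·1+25=28≡2 → c

zrsabbrsc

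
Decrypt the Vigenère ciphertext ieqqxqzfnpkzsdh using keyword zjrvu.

Repeat the key across the ciphertext: zjrvuzjrvuzjrvu
i(8)−z(25): -17≡9 → j
e(4)−j(9): -5≡21 → v
q(16)−r(17): -1≡25 → z
q(16)−v(21): -5≡21 → v
x(23)−u(20): 3 → d
q(16)−z(25): -9≡17 → r
z(25)−j(9): 16 → q
f(5)−r(17): -12≡14 → o
n(13)−v(21): -8≡18 → s
p(15)−u(20): -5≡21 → v
k(10)−z(25): -15≡11 → l
z(25)−j(9): 16 → q
s(18)−r(17): 1 → b
d(3)−v(21): -18≡8 → i
h(7)−u(20): -13≡13 → n

jvzvdrqosvlqbin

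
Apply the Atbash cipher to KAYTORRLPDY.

K(10) → P(15)
A(0) → Z(25)
Y(24) → B(1)
T(19) → G(6)
O(14) → L(11)
R(17) → I(8)
R(17) → I(8)
L(11) → O(14)
P(15) → K(10)
D(3) → W(22)
Y(24) → B(1)

PZBGLIIOKWB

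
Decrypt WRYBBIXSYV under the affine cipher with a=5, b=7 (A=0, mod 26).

DCTEEVYXTI

The inverse of 5 mod 26 is 21, since 5·21=105≡1. Apply D(y)=21·(y−7) mod 26:
W(22): 21·(22−7)=315≡3 → D
R(17): 21·(17−7)=210≡2 → C
Y(24): 21·(24−7)=357≡19 → T
B(1): 21·(1−7)=-126≡4 → E
B(1): 21·(1−7)=-126≡4 → E
I(8): 21·(8−7)=21 → V
X(23): 21·(23−7)=336≡24 → Y
S(18): 21·(18−7)=231≡23 → X
Y(24): 21·(24−7)=357≡19 → T
V(21): 21·(21−7)=294≡8 → I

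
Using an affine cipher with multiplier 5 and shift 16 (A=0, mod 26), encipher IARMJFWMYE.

EQXYJPWYGK

I(8): 5·8+16=56≡4 → E
A(0): 5·0+16=16 → Q
R(17): 5·17+16=101≡23 → X
M(12): 5·12+16=76≡24 → Y
J(9): 5·9+16=61≡9 → J
F(5): 5·5+16=41≡15 → P
W(22): 5·22+16=126≡22 → W
M(12): 5·12+16=76≡24 → Y
Y(24): 5·24+16=136≡6 → G
E(4): 5·4+16=36≡10 → K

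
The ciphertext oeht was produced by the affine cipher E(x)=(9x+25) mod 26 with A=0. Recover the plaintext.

tpyi

The inverse of 9 mod 26 is 3, since 9·3=27≡1. Apply D(y)=3·(y−25) mod 26:
o(14): 3·(14−25)=-33≡19 → t
e(4): 3·(4−25)=-63≡15 → p
h(7): 3·(7−25)=-54≡24 → y
t(19): 3·(19−25)=-18≡8 → i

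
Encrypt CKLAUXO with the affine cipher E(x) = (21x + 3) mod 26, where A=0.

TFADHSL

C(2): 21·2+3=45≡19 → T
K(10): 21·10+3=213≡5 → F
L(11): 21·11+3=234≡0 → A
A(0): 21·0+3=3 → D
U(20): 21·20+3=423≡7 → H
X(23): 21·23+3=486≡18 → S
O(14): 21·14+3=297≡11 → L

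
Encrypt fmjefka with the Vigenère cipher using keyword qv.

vhzzvfq

Repeat the key across the message: qvqvqvq
f(5)+q(16): 21 → v
m(12)+v(21): 33≡7 → h
j(9)+q(16): 25 → z
e(4)+v(21): 25 → z
f(5)+q(16): 21 → v
k(10)+v(21): 31≡5 → f
a(0)+q(16): 16 → q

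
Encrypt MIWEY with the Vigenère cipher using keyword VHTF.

Repeat the key across the message: VHTFV
M(12)+V(21): 33≡7 → H
I(8)+H(7): 15 → P
W(22)+T(19): 41≡15 → P
E(4)+F(5): 9 → J
Y(24)+V(21): 45≡19 → T

HPPJT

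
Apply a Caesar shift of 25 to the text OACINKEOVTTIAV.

O(14): 14+25=39≡13 → N
A(0): 0+25=25 → Z
C(2): 2+25=27≡1 → B
I(8): 8+25=33≡7 → H
N(13): 13+25=38≡12 → M
K(10): 10+25=35≡9 → J
E(4): 4+25=29≡3 → D
O(14): 14+25=39≡13 → N
V(21): 21+25=46≡20 → U
T(19): 19+25=44≡18 → S
T(19): 19+25=44≡18 → S
I(8): 8+25=33≡7 → H
A(0): 0+25=25 → Z
V(21): 21+25=46≡20 → U

NZBHMJDNUSSHZU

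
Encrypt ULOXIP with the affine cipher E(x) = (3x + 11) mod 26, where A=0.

U(20): 3·20+11=71≡19 → T
L(11): 3·11+11=44≡18 → S
O(14): 3·14+11=53≡1 → B
X(23): 3·23+11=80≡2 → C
I(8): 3·8+11=35≡9 → J
P(15): 3·15+11=56≡4 → E

TSBCJE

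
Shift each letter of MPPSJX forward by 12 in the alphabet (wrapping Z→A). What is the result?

YBBEVJ

M(12): 12+12=24 → Y
P(15): 15+12=27≡1 → B
P(15): 15+12=27≡1 → B
S(18): 18+12=30≡4 → E
J(9): 9+12=21 → V
X(23): 23+12=35≡9 → J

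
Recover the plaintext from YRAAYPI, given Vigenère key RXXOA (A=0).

Repeat the key across the ciphertext: RXXOARX
Y(24)−R(17): 7 → H
R(17)−X(23): -6≡20 → U
A(0)−X(23): -23≡3 → D
A(0)−O(14): -14≡12 → M
Y(24)−A(0): 24 → Y
P(15)−R(17): -2≡24 → Y
I(8)−X(23): -15≡11 → L

HUDMYYL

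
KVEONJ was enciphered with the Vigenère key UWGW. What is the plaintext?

Repeat the key across the ciphertext: UWGWUW
K(10)−U(20): -10≡16 → Q
V(21)−W(22): -1≡25 → Z
E(4)−G(6): -2≡24 → Y
O(14)−W(22): -8≡18 → S
N(13)−U(20): -7≡19 → T
J(9)−W(22): -13≡13 → N

QZYSTN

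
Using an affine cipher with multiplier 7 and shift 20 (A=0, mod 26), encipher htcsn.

h(7): 7·7+20=69≡17 → r
t(19): 7·19+20=153≡23 → x
c(2): 7·2+20=34≡8 → i
s(18): 7·18+20=146≡16 → q
n(13): 7·13+20=111≡7 → h

rxiqh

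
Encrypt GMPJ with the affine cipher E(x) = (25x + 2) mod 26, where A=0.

G(6): 25·6+2=152≡22 → W
M(12): 25·12+2=302≡16 → Q
P(15): 25·15+2=377≡13 → N
J(9): 25·9+2=227≡19 → T

WQNT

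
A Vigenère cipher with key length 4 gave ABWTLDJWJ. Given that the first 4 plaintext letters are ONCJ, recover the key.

Subtract each crib letter from the matching ciphertext letter (mod 26):
A(0)−O(14)=-14≡12 → M
B(1)−N(13)=-12≡14 → O
W(22)−C(2)=20 → U
T(19)−J(9)=10 → K

MOUK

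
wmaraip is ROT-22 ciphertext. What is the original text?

w(22): 22−22=0 → a
m(12): 12−22=-10≡16 → q
a(0): 0−22=-22≡4 → e
r(17): 17−22=-5≡21 → v
a(0): 0−22=-22≡4 → e
i(8): 8−22=-14≡12 → m
p(15): 15−22=-7≡19 → t

aqevemt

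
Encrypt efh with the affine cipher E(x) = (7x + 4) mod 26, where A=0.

e(4): 7·4+4=32≡6 → g
f(5): 7·5+4=39≡13 → n
h(7): 7·7+4=53≡1 → b

gnb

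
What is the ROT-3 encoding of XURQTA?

X(23): 23+3=26≡0 → A
U(20): 20+3=23 → X
R(17): 17+3=20 → U
Q(16): 16+3=19 → T
T(19): 19+3=22 → W
A(0): 0+3=3 → D

AXUTWD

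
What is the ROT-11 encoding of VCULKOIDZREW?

V(21): 21+11=32≡6 → G
C(2): 2+11=13 → N
U(20): 20+11=31≡5 → F
L(11): 11+11=22 → W
K(10): 10+11=21 → V
O(14): 14+11=25 → Z
I(8): 8+11=19 → T
D(3): 3+11=14 → O
Z(25): 25+11=36≡10 → K
R(17): 17+11=28≡2 → C
E(4): 4+11=15 → P
W(22): 22+11=33≡7 → H

GNFWVZTOKCPH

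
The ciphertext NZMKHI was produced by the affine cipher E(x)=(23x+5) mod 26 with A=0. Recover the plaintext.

The inverse of 23 mod 26 is 17, since 23·17=391≡1. Apply D(y)=17·(y−5) mod 26:
N(13): 17·(13−5)=136≡6 → G
Z(25): 17·(25−5)=340≡2 → C
M(12): 17·(12−5)=119≡15 → P
K(10): 17·(10−5)=85≡7 → H
H(7): 17·(7−5)=34≡8 → I
I(8): 17·(8−5)=51≡25 → Z

GCPHIZ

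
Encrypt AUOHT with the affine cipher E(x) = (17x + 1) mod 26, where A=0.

A(0): 17·0+1=1 → B
U(20): 17·20+1=341≡3 → D
O(14): 17·14+1=239≡5 → F
H(7): 17·7+1=120≡16 → Q
T(19): 17·19+1=324≡12 → M

BDFQM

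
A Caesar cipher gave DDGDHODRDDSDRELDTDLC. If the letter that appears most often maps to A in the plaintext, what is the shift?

The most frequent ciphertext letter is D (appears 9 times).
D is position 3; A is position 0.
Shift = 3.

3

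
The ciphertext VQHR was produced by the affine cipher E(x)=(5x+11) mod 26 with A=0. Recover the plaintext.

CBUW

The inverse of 5 mod 26 is 21, since 5·21=105≡1. Apply D(y)=21·(y−11) mod 26:
V(21): 21·(21−11)=210≡2 → C
Q(16): 21·(16−11)=105≡1 → B
H(7): 21·(7−11)=-84≡20 → U
R(17): 21·(17−11)=126≡22 → W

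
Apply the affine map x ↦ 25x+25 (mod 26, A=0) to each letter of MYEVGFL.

NBVETUO

M(12): 25·12+25=325≡13 → N
Y(24): 25·24+25=625≡1 → B
E(4): 25·4+25=125≡21 → V
V(21): 25·21+25=550≡4 → E
G(6): 25·6+25=175≡19 → T
F(5): 25·5+25=150≡20 → U
L(11): 25·11+25=300≡14 → O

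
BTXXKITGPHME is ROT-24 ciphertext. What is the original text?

B(1): 1−24=-23≡3 → D
T(19): 19−24=-5≡21 → V
X(23): 23−24=-1≡25 → Z
X(23): 23−24=-1≡25 → Z
K(10): 10−24=-14≡12 → M
I(8): 8−24=-16≡10 → K
T(19): 19−24=-5≡21 → V
G(6): 6−24=-18≡8 → I
P(15): 15−24=-9≡17 → R
H(7): 7−24=-17≡9 → J
M(12): 12−24=-12≡14 → O
E(4): 4−24=-20≡6 → G

DVZZMKVIRJOG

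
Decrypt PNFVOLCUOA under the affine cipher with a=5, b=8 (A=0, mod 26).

RBPNWLESWO

The inverse of 5 mod 26 is 21, since 5·21=105≡1. Apply D(y)=21·(y−8) mod 26:
P(15): 21·(15−8)=147≡17 → R
N(13): 21·(13−8)=105≡1 → B
F(5): 21·(5−8)=-63≡15 → P
V(21): 21·(21−8)=273≡13 → N
O(14): 21·(14−8)=126≡22 → W
L(11): 21·(11−8)=63≡11 → L
C(2): 21·(2−8)=-126≡4 → E
U(20): 21·(20−8)=252≡18 → S
O(14): 21·(14−8)=126≡22 → W
A(0): 21·(0−8)=-168≡14 → O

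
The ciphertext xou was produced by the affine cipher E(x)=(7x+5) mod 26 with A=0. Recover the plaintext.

The inverse of 7 mod 26 is 15, since 7·15=105≡1. Apply D(y)=15·(y−5) mod 26:
x(23): 15·(23−5)=270≡10 → k
o(14): 15·(14−5)=135≡5 → f
u(20): 15·(20−5)=225≡17 → r

kfr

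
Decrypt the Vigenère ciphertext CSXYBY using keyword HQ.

VCQIUI

Repeat the key across the ciphertext: HQHQHQ
C(2)−H(7): -5≡21 → V
S(18)−Q(16): 2 → C
X(23)−H(7): 16 → Q
Y(24)−Q(16): 8 → I
B(1)−H(7): -6≡20 → U
Y(24)−Q(16): 8 → I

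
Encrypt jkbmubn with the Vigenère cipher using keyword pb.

Repeat the key across the message: pbpbpbp
j(9)+p(15): 24 → y
k(10)+b(1): 11 → l
b(1)+p(15): 16 → q
m(12)+b(1): 13 → n
u(20)+p(15): 35≡9 → j
b(1)+b(1): 2 → c
n(13)+p(15): 28≡2 → c

ylqnjcc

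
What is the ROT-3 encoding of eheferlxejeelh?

e(4): 4+3=7 → h
h(7): 7+3=10 → k
e(4): 4+3=7 → h
f(5): 5+3=8 → i
e(4): 4+3=7 → h
r(17): 17+3=20 → u
l(11): 11+3=14 → o
x(23): 23+3=26≡0 → a
e(4): 4+3=7 → h
j(9): 9+3=12 → m
e(4): 4+3=7 → h
e(4): 4+3=7 → h
l(11): 11+3=14 → o
h(7): 7+3=10 → k

hkhihuoahmhhok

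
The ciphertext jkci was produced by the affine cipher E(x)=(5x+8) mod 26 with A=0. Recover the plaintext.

vqea

The inverse of 5 mod 26 is 21, since 5·21=105≡1. Apply D(y)=21·(y−8) mod 26:
j(9): 21·(9−8)=21 → v
k(10): 21·(10−8)=42≡16 → q
c(2): 21·(2−8)=-126≡4 → e
i(8): 21·(8−8)=0 → a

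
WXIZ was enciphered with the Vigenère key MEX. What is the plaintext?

KTLN

Repeat the key across the ciphertext: MEXM
W(22)−M(12): 10 → K
X(23)−E(4): 19 → T
I(8)−X(23): -15≡11 → L
Z(25)−M(12): 13 → N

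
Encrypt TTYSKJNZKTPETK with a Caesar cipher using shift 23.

T(19): 19+23=42≡16 → Q
T(19): 19+23=42≡16 → Q
Y(24): 24+23=47≡21 → V
S(18): 18+23=41≡15 → P
K(10): 10+23=33≡7 → H
J(9): 9+23=32≡6 → G
N(13): 13+23=36≡10 → K
Z(25): 25+23=48≡22 → W
K(10): 10+23=33≡7 → H
T(19): 19+23=42≡16 → Q
P(15): 15+23=38≡12 → M
E(4): 4+23=27≡1 → B
T(19): 19+23=42≡16 → Q
K(10): 10+23=33≡7 → H

QQVPHGKWHQMBQH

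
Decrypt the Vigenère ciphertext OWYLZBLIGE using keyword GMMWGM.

IKMPTPFWUI

Repeat the key across the ciphertext: GMMWGMGMMW
O(14)−G(6): 8 → I
W(22)−M(12): 10 → K
Y(24)−M(12): 12 → M
L(11)−W(22): -11≡15 → P
Z(25)−G(6): 19 → T
B(1)−M(12): -11≡15 → P
L(11)−G(6): 5 → F
I(8)−M(12): -4≡22 → W
G(6)−M(12): -6≡20 → U
E(4)−W(22): -18≡8 → I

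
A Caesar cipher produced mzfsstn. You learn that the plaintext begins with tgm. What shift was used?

19

From the crib: m(12)−t(19)=-7≡19, so the shift is 19.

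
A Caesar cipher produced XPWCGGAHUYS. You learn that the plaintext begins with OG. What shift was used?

From the crib: X(23)−O(14)=9, so the shift is 9.

9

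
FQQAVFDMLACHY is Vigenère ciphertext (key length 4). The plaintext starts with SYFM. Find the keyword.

Subtract each crib letter from the matching ciphertext letter (mod 26):
F(5)−S(18)=-13≡13 → N
Q(16)−Y(24)=-8≡18 → S
Q(16)−F(5)=11 → L
A(0)−M(12)=-12≡14 → O

NSLO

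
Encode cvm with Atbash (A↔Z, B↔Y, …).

c(2) → x(23)
v(21) → e(4)
m(12) → n(13)

xen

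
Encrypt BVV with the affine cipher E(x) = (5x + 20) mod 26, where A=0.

B(1): 5·1+20=25 → Z
V(21): 5·21+20=125≡21 → V
V(21): 5·21+20=125≡21 → V

ZVV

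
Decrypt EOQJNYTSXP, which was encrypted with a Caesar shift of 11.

E(4): 4−11=-7≡19 → T
O(14): 14−11=3 → D
Q(16): 16−11=5 → F
J(9): 9−11=-2≡24 → Y
N(13): 13−11=2 → C
Y(24): 24−11=13 → N
T(19): 19−11=8 → I
S(18): 18−11=7 → H
X(23): 23−11=12 → M
P(15): 15−11=4 → E

TDFYCNIHME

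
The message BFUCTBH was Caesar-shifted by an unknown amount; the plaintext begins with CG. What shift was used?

25

From the crib: B(1)−C(2)=-1≡25, so the shift is 25.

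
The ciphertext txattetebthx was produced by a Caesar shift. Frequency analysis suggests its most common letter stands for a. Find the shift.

19

The most frequent ciphertext letter is t (appears 5 times).
t is position 19; a is position 0.
Shift = 19.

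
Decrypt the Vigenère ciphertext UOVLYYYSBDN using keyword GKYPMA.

OEXWMYSIDOB

Repeat the key across the ciphertext: GKYPMAGKYPM
U(20)−G(6): 14 → O
O(14)−K(10): 4 → E
V(21)−Y(24): -3≡23 → X
L(11)−P(15): -4≡22 → W
Y(24)−M(12): 12 → M
Y(24)−A(0): 24 → Y
Y(24)−G(6): 18 → S
S(18)−K(10): 8 → I
B(1)−Y(24): -23≡3 → D
D(3)−P(15): -12≡14 → O
N(13)−M(12): 1 → B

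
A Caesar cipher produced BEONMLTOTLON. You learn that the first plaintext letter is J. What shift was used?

From the crib: B(1)−J(9)=-8≡18, so the shift is 18.

18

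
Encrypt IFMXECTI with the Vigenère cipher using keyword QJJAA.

Repeat the key across the message: QJJAAQJJ
I(8)+Q(16): 24 → Y
F(5)+J(9): 14 → O
M(12)+J(9): 21 → V
X(23)+A(0): 23 → X
E(4)+A(0): 4 → E
C(2)+Q(16): 18 → S
T(19)+J(9): 28≡2 → C
I(8)+J(9): 17 → R

YOVXESCR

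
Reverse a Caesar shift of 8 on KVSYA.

K(10): 10−8=2 → C
V(21): 21−8=13 → N
S(18): 18−8=10 → K
Y(24): 24−8=16 → Q
A(0): 0−8=-8≡18 → S

CNKQS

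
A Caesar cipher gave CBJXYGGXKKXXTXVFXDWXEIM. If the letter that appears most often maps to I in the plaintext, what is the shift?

15

The most frequent ciphertext letter is X (appears 7 times).
X is position 23; I is position 8.
Shift = 15.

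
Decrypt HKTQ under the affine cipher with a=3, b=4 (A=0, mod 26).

BCFE

The inverse of 3 mod 26 is 9, since 3·9=27≡1. Apply D(y)=9·(y−4) mod 26:
H(7): 9·(7−4)=27≡1 → B
K(10): 9·(10−4)=54≡2 → C
T(19): 9·(19−4)=135≡5 → F
Q(16): 9·(16−4)=108≡4 → E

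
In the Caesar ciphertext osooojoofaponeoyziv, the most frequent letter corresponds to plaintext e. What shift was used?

The most frequent ciphertext letter is o (appears 8 times).
o is position 14; e is position 4.
Shift = 10.

10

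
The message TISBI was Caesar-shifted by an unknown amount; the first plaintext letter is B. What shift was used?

18

From the crib: T(19)−B(1)=18, so the shift is 18.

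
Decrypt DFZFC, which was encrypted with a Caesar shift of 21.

D(3): 3−21=-18≡8 → I
F(5): 5−21=-16≡10 → K
Z(25): 25−21=4 → E
F(5): 5−21=-16≡10 → K
C(2): 2−21=-19≡7 → H

IKEKH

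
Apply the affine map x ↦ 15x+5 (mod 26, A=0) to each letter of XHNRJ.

MGSAK

X(23): 15·23+5=350≡12 → M
H(7): 15·7+5=110≡6 → G
N(13): 15·13+5=200≡18 → S
R(17): 15·17+5=260≡0 → A
J(9): 15·9+5=140≡10 → K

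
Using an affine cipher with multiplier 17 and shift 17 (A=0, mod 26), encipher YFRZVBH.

Y(24): 17·24+17=425≡9 → J
F(5): 17·5+17=102≡24 → Y
R(17): 17·17+17=306≡20 → U
Z(25): 17·25+17=442≡0 → A
V(21): 17·21+17=374≡10 → K
B(1): 17·1+17=34≡8 → I
H(7): 17·7+17=136≡6 → G

JYUAKIG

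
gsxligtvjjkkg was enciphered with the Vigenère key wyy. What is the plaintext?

Repeat the key across the ciphertext: wyywyywyywyyw
g(6)−w(22): -16≡10 → k
s(18)−y(24): -6≡20 → u
x(23)−y(24): -1≡25 → z
l(11)−w(22): -11≡15 → p
i(8)−y(24): -16≡10 → k
g(6)−y(24): -18≡8 → i
t(19)−w(22): -3≡23 → x
v(21)−y(24): -3≡23 → x
j(9)−y(24): -15≡11 → l
j(9)−w(22): -13≡13 → n
k(10)−y(24): -14≡12 → m
k(10)−y(24): -14≡12 → m
g(6)−w(22): -16≡10 → k

kuzpkixxlnmmk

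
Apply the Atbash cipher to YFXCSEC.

Y(24) → B(1)
F(5) → U(20)
X(23) → C(2)
C(2) → X(23)
S(18) → H(7)
E(4) → V(21)
C(2) → X(23)

BUCXHVX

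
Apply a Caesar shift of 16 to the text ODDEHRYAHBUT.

O(14): 14+16=30≡4 → E
D(3): 3+16=19 → T
D(3): 3+16=19 → T
E(4): 4+16=20 → U
H(7): 7+16=23 → X
R(17): 17+16=33≡7 → H
Y(24): 24+16=40≡14 → O
A(0): 0+16=16 → Q
H(7): 7+16=23 → X
B(1): 1+16=17 → R
U(20): 20+16=36≡10 → K
T(19): 19+16=35≡9 → J

ETTUXHOQXRKJ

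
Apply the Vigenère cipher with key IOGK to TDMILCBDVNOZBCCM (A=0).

BRSSTQHNDBUJJQIW

Repeat the key across the message: IOGKIOGKIOGKIOGK
T(19)+I(8): 27≡1 → B
D(3)+O(14): 17 → R
M(12)+G(6): 18 → S
I(8)+K(10): 18 → S
L(11)+I(8): 19 → T
C(2)+O(14): 16 → Q
B(1)+G(6): 7 → H
D(3)+K(10): 13 → N
V(21)+I(8): 29≡3 → D
N(13)+O(14): 27≡1 → B
O(14)+G(6): 20 → U
Z(25)+K(10): 35≡9 → J
B(1)+I(8): 9 → J
C(2)+O(14): 16 → Q
C(2)+G(6): 8 → I
M(12)+K(10): 22 → W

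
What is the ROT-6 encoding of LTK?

RZQ

L(11): 11+6=17 → R
T(19): 19+6=25 → Z
K(10): 10+6=16 → Q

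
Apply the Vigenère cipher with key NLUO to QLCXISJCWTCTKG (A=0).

DWWLVDDQJEWHXR

Repeat the key across the message: NLUONLUONLUONL
Q(16)+N(13): 29≡3 → D
L(11)+L(11): 22 → W
C(2)+U(20): 22 → W
X(23)+O(14): 37≡11 → L
I(8)+N(13): 21 → V
S(18)+L(11): 29≡3 → D
J(9)+U(20): 29≡3 → D
C(2)+O(14): 16 → Q
W(22)+N(13): 35≡9 → J
T(19)+L(11): 30≡4 → E
C(2)+U(20): 22 → W
T(19)+O(14): 33≡7 → H
K(10)+N(13): 23 → X
G(6)+L(11): 17 → R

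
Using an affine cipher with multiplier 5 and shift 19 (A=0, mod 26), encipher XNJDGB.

EGMIXY

X(23): 5·23+19=134≡4 → E
N(13): 5·13+19=84≡6 → G
J(9): 5·9+19=64≡12 → M
D(3): 5·3+19=34≡8 → I
G(6): 5·6+19=49≡23 → X
B(1): 5·1+19=24 → Y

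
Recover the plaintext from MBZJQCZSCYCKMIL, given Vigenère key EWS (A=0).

Repeat the key across the ciphertext: EWSEWSEWSEWSEWS
M(12)−E(4): 8 → I
B(1)−W(22): -21≡5 → F
Z(25)−S(18): 7 → H
J(9)−E(4): 5 → F
Q(16)−W(22): -6≡20 → U
C(2)−S(18): -16≡10 → K
Z(25)−E(4): 21 → V
S(18)−W(22): -4≡22 → W
C(2)−S(18): -16≡10 → K
Y(24)−E(4): 20 → U
C(2)−W(22): -20≡6 → G
K(10)−S(18): -8≡18 → S
M(12)−E(4): 8 → I
I(8)−W(22): -14≡12 → M
L(11)−S(18): -7≡19 → T

IFHFUKVWKUGSIMT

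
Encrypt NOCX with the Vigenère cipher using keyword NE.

Repeat the key across the message: NENE
N(13)+N(13): 26≡0 → A
O(14)+E(4): 18 → S
C(2)+N(13): 15 → P
X(23)+E(4): 27≡1 → B

ASPB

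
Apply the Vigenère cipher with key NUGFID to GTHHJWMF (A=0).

TNNMRZZZ

Repeat the key across the message: NUGFIDNU
G(6)+N(13): 19 → T
T(19)+U(20): 39≡13 → N
H(7)+G(6): 13 → N
H(7)+F(5): 12 → M
J(9)+I(8): 17 → R
W(22)+D(3): 25 → Z
M(12)+N(13): 25 → Z
F(5)+U(20): 25 → Z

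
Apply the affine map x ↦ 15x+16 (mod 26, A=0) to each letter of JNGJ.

J(9): 15·9+16=151≡21 → V
N(13): 15·13+16=211≡3 → D
G(6): 15·6+16=106≡2 → C
J(9): 15·9+16=151≡21 → V

VDCV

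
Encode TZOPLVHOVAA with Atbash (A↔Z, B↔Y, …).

GALKOESLEZZ

T(19) → G(6)
Z(25) → A(0)
O(14) → L(11)
P(15) → K(10)
L(11) → O(14)
V(21) → E(4)
H(7) → S(18)
O(14) → L(11)
V(21) → E(4)
A(0) → Z(25)
A(0) → Z(25)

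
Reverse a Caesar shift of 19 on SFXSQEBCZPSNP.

ZMEZXLIJGWZUW

S(18): 18−19=-1≡25 → Z
F(5): 5−19=-14≡12 → M
X(23): 23−19=4 → E
S(18): 18−19=-1≡25 → Z
Q(16): 16−19=-3≡23 → X
E(4): 4−19=-15≡11 → L
B(1): 1−19=-18≡8 → I
C(2): 2−19=-17≡9 → J
Z(25): 25−19=6 → G
P(15): 15−19=-4≡22 → W
S(18): 18−19=-1≡25 → Z
N(13): 13−19=-6≡20 → U
P(15): 15−19=-4≡22 → W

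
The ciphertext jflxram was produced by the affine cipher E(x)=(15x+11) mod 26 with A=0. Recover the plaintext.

mkagqbh

The inverse of 15 mod 26 is 7, since 15·7=105≡1. Apply D(y)=7·(y−11) mod 26:
j(9): 7·(9−11)=-14≡12 → m
f(5): 7·(5−11)=-42≡10 → k
l(11): 7·(11−11)=0 → a
x(23): 7·(23−11)=84≡6 → g
r(17): 7·(17−11)=42≡16 → q
a(0): 7·(0−11)=-77≡1 → b
m(12): 7·(12−11)=7 → h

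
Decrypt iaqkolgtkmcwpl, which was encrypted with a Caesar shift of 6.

cukeifanegwqjf

i(8): 8−6=2 → c
a(0): 0−6=-6≡20 → u
q(16): 16−6=10 → k
k(10): 10−6=4 → e
o(14): 14−6=8 → i
l(11): 11−6=5 → f
g(6): 6−6=0 → a
t(19): 19−6=13 → n
k(10): 10−6=4 → e
m(12): 12−6=6 → g
c(2): 2−6=-4≡22 → w
w(22): 22−6=16 → q
p(15): 15−6=9 → j
l(11): 11−6=5 → f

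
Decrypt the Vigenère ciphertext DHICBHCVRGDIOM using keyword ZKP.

EXTDRSDLCHTTPC

Repeat the key across the ciphertext: ZKPZKPZKPZKPZK
D(3)−Z(25): -22≡4 → E
H(7)−K(10): -3≡23 → X
I(8)−P(15): -7≡19 → T
C(2)−Z(25): -23≡3 → D
B(1)−K(10): -9≡17 → R
H(7)−P(15): -8≡18 → S
C(2)−Z(25): -23≡3 → D
V(21)−K(10): 11 → L
R(17)−P(15): 2 → C
G(6)−Z(25): -19≡7 → H
D(3)−K(10): -7≡19 → T
I(8)−P(15): -7≡19 → T
O(14)−Z(25): -11≡15 → P
M(12)−K(10): 2 → C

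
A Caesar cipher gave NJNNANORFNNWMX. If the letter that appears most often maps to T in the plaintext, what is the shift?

20

The most frequent ciphertext letter is N (appears 6 times).
N is position 13; T is position 19.
Shift = -6≡20.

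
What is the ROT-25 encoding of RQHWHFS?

QPGVGER

R(17): 17+25=42≡16 → Q
Q(16): 16+25=41≡15 → P
H(7): 7+25=32≡6 → G
W(22): 22+25=47≡21 → V
H(7): 7+25=32≡6 → G
F(5): 5+25=30≡4 → E
S(18): 18+25=43≡17 → R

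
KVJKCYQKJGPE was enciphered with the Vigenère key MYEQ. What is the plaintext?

YXFUQAMUXILO

Repeat the key across the ciphertext: MYEQMYEQMYEQ
K(10)−M(12): -2≡24 → Y
V(21)−Y(24): -3≡23 → X
J(9)−E(4): 5 → F
K(10)−Q(16): -6≡20 → U
C(2)−M(12): -10≡16 → Q
Y(24)−Y(24): 0 → A
Q(16)−E(4): 12 → M
K(10)−Q(16): -6≡20 → U
J(9)−M(12): -3≡23 → X
G(6)−Y(24): -18≡8 → I
P(15)−E(4): 11 → L
E(4)−Q(16): -12≡14 → O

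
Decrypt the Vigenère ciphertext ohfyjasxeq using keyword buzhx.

nngrmzyyxt

Repeat the key across the ciphertext: buzhxbuzhx
o(14)−b(1): 13 → n
h(7)−u(20): -13≡13 → n
f(5)−z(25): -20≡6 → g
y(24)−h(7): 17 → r
j(9)−x(23): -14≡12 → m
a(0)−b(1): -1≡25 → z
s(18)−u(20): -2≡24 → y
x(23)−z(25): -2≡24 → y
e(4)−h(7): -3≡23 → x
q(16)−x(23): -7≡19 → t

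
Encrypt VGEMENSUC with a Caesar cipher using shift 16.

LWUCUDIKS

V(21): 21+16=37≡11 → L
G(6): 6+16=22 → W
E(4): 4+16=20 → U
M(12): 12+16=28≡2 → C
E(4): 4+16=20 → U
N(13): 13+16=29≡3 → D
S(18): 18+16=34≡8 → I
U(20): 20+16=36≡10 → K
C(2): 2+16=18 → S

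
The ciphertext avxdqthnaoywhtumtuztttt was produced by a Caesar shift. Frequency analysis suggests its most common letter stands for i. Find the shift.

The most frequent ciphertext letter is t (appears 7 times).
t is position 19; i is position 8.
Shift = 11.

11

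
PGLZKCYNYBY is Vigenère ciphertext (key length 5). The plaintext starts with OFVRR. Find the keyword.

Subtract each crib letter from the matching ciphertext letter (mod 26):
P(15)−O(14)=1 → B
G(6)−F(5)=1 → B
L(11)−V(21)=-10≡16 → Q
Z(25)−R(17)=8 → I
K(10)−R(17)=-7≡19 → T

BBQIT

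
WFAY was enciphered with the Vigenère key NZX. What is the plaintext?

JGDL

Repeat the key across the ciphertext: NZXN
W(22)−N(13): 9 → J
F(5)−Z(25): -20≡6 → G
A(0)−X(23): -23≡3 → D
Y(24)−N(13): 11 → L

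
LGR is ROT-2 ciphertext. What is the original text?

JEP

L(11): 11−2=9 → J
G(6): 6−2=4 → E
R(17): 17−2=15 → P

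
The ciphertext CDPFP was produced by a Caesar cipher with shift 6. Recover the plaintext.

C(2): 2−6=-4≡22 → W
D(3): 3−6=-3≡23 → X
P(15): 15−6=9 → J
F(5): 5−6=-1≡25 → Z
P(15): 15−6=9 → J

WXJZJ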